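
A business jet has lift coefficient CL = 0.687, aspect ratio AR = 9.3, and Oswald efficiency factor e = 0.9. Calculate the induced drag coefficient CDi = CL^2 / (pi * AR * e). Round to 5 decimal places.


Step 1: CL^2 = 0.687^2 = 0.471969
Step 2: pi * AR * e = 3.14159 * 9.3 * 0.9 = 26.295131
Step 3: CDi = 0.471969 / 26.295131 = 0.01795

0.01795


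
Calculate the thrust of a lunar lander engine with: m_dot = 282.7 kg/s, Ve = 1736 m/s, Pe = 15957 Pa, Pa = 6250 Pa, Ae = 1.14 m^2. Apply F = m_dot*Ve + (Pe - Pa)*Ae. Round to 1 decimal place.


Step 1: Momentum thrust = m_dot * Ve = 282.7 * 1736 = 490767.2 N
Step 2: Pressure thrust = (Pe - Pa) * Ae = (15957 - 6250) * 1.14 = 11065.98 N
Step 3: Total thrust F = 490767.2 + 11065.98 = 501833.2 N

501833.2


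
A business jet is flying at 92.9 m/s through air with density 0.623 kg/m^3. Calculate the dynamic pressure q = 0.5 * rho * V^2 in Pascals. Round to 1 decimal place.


Step 1: V^2 = 92.9^2 = 8630.41
Step 2: q = 0.5 * 0.623 * 8630.41
Step 3: q = 2688.4 Pa

2688.4


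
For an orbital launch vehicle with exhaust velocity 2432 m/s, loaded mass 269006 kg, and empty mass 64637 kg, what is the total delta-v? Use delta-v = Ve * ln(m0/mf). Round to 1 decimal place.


Step 1: Mass ratio m0/mf = 269006 / 64637 = 4.161796
Step 2: ln(4.161796) = 1.425947
Step 3: delta-v = 2432 * 1.425947 = 3467.9 m/s

3467.9


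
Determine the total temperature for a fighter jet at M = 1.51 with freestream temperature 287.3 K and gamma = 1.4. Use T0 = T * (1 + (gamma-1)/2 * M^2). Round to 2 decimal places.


Step 1: (gamma-1)/2 = 0.2
Step 2: M^2 = 2.2801
Step 3: 1 + 0.2 * 2.2801 = 1.45602
Step 4: T0 = 287.3 * 1.45602 = 418.31 K

418.31


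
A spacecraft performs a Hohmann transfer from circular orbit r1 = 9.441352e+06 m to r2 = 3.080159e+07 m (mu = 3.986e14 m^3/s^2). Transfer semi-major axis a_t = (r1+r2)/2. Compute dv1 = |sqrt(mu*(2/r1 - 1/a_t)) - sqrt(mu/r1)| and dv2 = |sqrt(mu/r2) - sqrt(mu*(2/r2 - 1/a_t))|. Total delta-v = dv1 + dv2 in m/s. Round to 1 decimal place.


Step 1: Transfer semi-major axis a_t = (9.441352e+06 + 3.080159e+07) / 2 = 2.012147e+07 m
Step 2: v1 (circular at r1) = sqrt(mu/r1) = 6497.58 m/s
Step 3: v_t1 = sqrt(mu*(2/r1 - 1/a_t)) = 8039.12 m/s
Step 4: dv1 = |8039.12 - 6497.58| = 1541.54 m/s
Step 5: v2 (circular at r2) = 3597.34 m/s, v_t2 = 2464.16 m/s
Step 6: dv2 = |3597.34 - 2464.16| = 1133.18 m/s
Step 7: Total delta-v = 1541.54 + 1133.18 = 2674.7 m/s

2674.7


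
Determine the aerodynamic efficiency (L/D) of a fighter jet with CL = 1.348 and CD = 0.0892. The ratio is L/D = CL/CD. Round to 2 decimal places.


Step 1: L/D = CL / CD = 1.348 / 0.0892
Step 2: L/D = 15.11

15.11


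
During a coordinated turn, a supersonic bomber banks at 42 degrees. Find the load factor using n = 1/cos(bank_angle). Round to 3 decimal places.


Step 1: Convert 42 degrees to radians = 0.733038
Step 2: cos(42 deg) = 0.743145
Step 3: n = 1 / 0.743145 = 1.346

1.346


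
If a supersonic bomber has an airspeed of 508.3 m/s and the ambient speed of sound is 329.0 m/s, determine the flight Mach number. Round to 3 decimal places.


Step 1: M = V / a = 508.3 / 329.0
Step 2: M = 1.545

1.545


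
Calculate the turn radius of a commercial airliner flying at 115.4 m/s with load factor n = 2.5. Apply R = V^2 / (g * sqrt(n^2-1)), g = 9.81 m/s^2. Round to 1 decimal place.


Step 1: V^2 = 115.4^2 = 13317.16
Step 2: n^2 - 1 = 2.5^2 - 1 = 5.25
Step 3: sqrt(5.25) = 2.291288
Step 4: R = 13317.16 / (9.81 * 2.291288) = 592.5 m

592.5


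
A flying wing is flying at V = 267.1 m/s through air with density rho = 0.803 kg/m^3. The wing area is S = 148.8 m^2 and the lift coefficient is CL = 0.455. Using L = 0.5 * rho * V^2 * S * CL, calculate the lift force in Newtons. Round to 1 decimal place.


Step 1: Calculate dynamic pressure q = 0.5 * 0.803 * 267.1^2 = 0.5 * 0.803 * 71342.41 = 28643.9776 Pa
Step 2: Multiply by wing area and lift coefficient: L = 28643.9776 * 148.8 * 0.455
Step 3: L = 4262223.8691 * 0.455 = 1939311.9 N

1939311.9


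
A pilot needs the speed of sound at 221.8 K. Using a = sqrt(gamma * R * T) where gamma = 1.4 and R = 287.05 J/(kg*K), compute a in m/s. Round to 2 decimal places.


Step 1: gamma * R * T = 1.4 * 287.05 * 221.8 = 89134.766
Step 2: a = sqrt(89134.766) = 298.55 m/s

298.55


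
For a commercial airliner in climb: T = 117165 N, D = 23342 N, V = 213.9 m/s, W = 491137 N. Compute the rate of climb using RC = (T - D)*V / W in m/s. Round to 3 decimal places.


Step 1: Excess thrust = T - D = 117165 - 23342 = 93823 N
Step 2: Excess power = 93823 * 213.9 = 20068739.7 W
Step 3: RC = 20068739.7 / 491137 = 40.862 m/s

40.862


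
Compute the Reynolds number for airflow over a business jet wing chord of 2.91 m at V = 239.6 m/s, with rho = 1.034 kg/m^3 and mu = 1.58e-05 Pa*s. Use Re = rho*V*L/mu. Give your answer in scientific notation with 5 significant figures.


Step 1: Numerator = rho * V * L = 1.034 * 239.6 * 2.91 = 720.942024
Step 2: Re = 720.942024 / 1.58e-05
Step 3: Re = 4.5629e+07

4.5629e+07


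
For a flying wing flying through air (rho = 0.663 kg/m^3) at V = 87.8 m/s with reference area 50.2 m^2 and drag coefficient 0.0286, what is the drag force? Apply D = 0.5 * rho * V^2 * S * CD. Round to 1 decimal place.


Step 1: Dynamic pressure q = 0.5 * 0.663 * 87.8^2 = 2555.4805 Pa
Step 2: Drag D = q * S * CD = 2555.4805 * 50.2 * 0.0286
Step 3: D = 3669.0 N

3669.0


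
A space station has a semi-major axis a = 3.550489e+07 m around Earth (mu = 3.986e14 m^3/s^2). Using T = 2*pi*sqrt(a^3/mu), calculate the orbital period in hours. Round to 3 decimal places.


Step 1: a^3 / mu = 4.475737e+22 / 3.986e14 = 1.122864e+08
Step 2: sqrt(1.122864e+08) = 10596.5285 s
Step 3: T = 2*pi * 10596.5285 = 66579.95 s
Step 4: T in hours = 66579.95 / 3600 = 18.494 hours

18.494


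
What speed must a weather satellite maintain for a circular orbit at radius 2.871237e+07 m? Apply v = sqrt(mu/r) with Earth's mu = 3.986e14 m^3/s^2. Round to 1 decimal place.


Step 1: mu / r = 3.986e14 / 2.871237e+07 = 13882518.2317
Step 2: v = sqrt(13882518.2317) = 3725.9 m/s

3725.9


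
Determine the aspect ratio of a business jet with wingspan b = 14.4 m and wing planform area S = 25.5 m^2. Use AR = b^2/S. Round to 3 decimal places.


Step 1: b^2 = 14.4^2 = 207.36
Step 2: AR = 207.36 / 25.5 = 8.132

8.132


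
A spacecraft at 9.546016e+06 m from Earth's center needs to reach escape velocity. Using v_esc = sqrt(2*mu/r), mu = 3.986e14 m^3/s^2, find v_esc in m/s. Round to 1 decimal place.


Step 1: 2*mu/r = 2 * 3.986e14 / 9.546016e+06 = 83511278.4223
Step 2: v_esc = sqrt(83511278.4223) = 9138.5 m/s

9138.5


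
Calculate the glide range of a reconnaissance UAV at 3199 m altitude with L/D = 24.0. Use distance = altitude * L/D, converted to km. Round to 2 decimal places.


Step 1: Glide distance = altitude * L/D = 3199 * 24.0 = 76776.0 m
Step 2: Convert to km: 76776.0 / 1000 = 76.78 km

76.78


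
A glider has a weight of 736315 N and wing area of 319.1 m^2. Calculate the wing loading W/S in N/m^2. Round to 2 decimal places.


Step 1: Wing loading = W / S = 736315 / 319.1
Step 2: Wing loading = 2307.47 N/m^2

2307.47


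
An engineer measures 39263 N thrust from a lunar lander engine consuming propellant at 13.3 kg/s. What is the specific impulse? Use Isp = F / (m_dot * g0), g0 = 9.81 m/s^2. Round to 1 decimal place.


Step 1: m_dot * g0 = 13.3 * 9.81 = 130.47
Step 2: Isp = 39263 / 130.47 = 300.9 s

300.9


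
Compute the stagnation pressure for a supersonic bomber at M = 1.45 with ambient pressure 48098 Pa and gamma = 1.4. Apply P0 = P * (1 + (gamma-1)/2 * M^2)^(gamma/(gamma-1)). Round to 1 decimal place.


Step 1: (gamma-1)/2 * M^2 = 0.2 * 2.1025 = 0.4205
Step 2: 1 + 0.4205 = 1.4205
Step 3: Exponent gamma/(gamma-1) = 3.5
Step 4: P0 = 48098 * 1.4205^3.5 = 164312.8 Pa

164312.8


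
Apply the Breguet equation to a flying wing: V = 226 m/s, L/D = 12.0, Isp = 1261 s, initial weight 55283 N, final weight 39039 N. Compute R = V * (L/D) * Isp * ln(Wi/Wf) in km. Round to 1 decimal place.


Step 1: Coefficient = V * (L/D) * Isp = 226 * 12.0 * 1261 = 3419832.0 m
Step 2: Wi/Wf = 55283 / 39039 = 1.416097
Step 3: ln(1.416097) = 0.347904
Step 4: R = 3419832.0 * 0.347904 = 1189774.3 m = 1189.8 km

1189.8


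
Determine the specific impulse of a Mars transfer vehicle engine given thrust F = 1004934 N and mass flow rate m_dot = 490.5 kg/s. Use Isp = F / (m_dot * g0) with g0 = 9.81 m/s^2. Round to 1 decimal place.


Step 1: m_dot * g0 = 490.5 * 9.81 = 4811.81
Step 2: Isp = 1004934 / 4811.81 = 208.8 s

208.8


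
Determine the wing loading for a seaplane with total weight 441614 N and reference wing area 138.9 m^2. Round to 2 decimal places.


Step 1: Wing loading = W / S = 441614 / 138.9
Step 2: Wing loading = 3179.37 N/m^2

3179.37


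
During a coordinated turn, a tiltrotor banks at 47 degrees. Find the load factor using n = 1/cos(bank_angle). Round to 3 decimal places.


Step 1: Convert 47 degrees to radians = 0.820305
Step 2: cos(47 deg) = 0.681998
Step 3: n = 1 / 0.681998 = 1.466

1.466


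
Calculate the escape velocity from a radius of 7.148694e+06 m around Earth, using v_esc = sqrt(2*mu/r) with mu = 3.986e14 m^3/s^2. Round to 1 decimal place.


Step 1: 2*mu/r = 2 * 3.986e14 / 7.148694e+06 = 111516872.8722
Step 2: v_esc = sqrt(111516872.8722) = 10560.2 m/s

10560.2


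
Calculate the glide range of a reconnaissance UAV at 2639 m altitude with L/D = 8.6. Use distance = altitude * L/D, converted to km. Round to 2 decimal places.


Step 1: Glide distance = altitude * L/D = 2639 * 8.6 = 22695.4 m
Step 2: Convert to km: 22695.4 / 1000 = 22.70 km

22.70


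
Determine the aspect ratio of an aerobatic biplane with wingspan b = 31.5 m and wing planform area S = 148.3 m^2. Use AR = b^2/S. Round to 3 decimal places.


Step 1: b^2 = 31.5^2 = 992.25
Step 2: AR = 992.25 / 148.3 = 6.691

6.691


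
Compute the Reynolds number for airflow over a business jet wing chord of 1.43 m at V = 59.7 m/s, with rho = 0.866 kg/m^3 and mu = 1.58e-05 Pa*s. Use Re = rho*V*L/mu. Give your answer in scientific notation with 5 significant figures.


Step 1: Numerator = rho * V * L = 0.866 * 59.7 * 1.43 = 73.931286
Step 2: Re = 73.931286 / 1.58e-05
Step 3: Re = 4.6792e+06

4.6792e+06


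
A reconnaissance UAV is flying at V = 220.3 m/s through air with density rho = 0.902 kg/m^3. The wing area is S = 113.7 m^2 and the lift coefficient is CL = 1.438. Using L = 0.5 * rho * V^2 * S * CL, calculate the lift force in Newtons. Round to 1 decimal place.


Step 1: Calculate dynamic pressure q = 0.5 * 0.902 * 220.3^2 = 0.5 * 0.902 * 48532.09 = 21887.9726 Pa
Step 2: Multiply by wing area and lift coefficient: L = 21887.9726 * 113.7 * 1.438
Step 3: L = 2488662.4835 * 1.438 = 3578696.7 N

3578696.7


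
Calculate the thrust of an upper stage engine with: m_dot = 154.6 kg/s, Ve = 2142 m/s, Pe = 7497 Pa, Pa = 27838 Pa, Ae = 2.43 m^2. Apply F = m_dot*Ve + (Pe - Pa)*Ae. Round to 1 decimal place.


Step 1: Momentum thrust = m_dot * Ve = 154.6 * 2142 = 331153.2 N
Step 2: Pressure thrust = (Pe - Pa) * Ae = (7497 - 27838) * 2.43 = -49428.63 N
Step 3: Total thrust F = 331153.2 + -49428.63 = 281724.6 N

281724.6


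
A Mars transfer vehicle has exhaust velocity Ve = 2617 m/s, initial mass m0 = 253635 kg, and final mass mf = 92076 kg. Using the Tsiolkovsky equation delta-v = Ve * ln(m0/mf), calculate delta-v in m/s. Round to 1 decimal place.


Step 1: Mass ratio m0/mf = 253635 / 92076 = 2.754627
Step 2: ln(2.754627) = 1.013282
Step 3: delta-v = 2617 * 1.013282 = 2651.8 m/s

2651.8


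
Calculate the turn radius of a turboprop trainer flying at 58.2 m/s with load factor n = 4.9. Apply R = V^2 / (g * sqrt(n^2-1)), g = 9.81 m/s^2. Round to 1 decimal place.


Step 1: V^2 = 58.2^2 = 3387.24
Step 2: n^2 - 1 = 4.9^2 - 1 = 23.01
Step 3: sqrt(23.01) = 4.796874
Step 4: R = 3387.24 / (9.81 * 4.796874) = 72.0 m

72.0


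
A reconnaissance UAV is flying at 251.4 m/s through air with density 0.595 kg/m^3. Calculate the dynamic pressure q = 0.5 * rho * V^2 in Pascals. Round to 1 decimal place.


Step 1: V^2 = 251.4^2 = 63201.96
Step 2: q = 0.5 * 0.595 * 63201.96
Step 3: q = 18802.6 Pa

18802.6


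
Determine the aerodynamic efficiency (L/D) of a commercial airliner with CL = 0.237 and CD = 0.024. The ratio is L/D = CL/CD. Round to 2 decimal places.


Step 1: L/D = CL / CD = 0.237 / 0.024
Step 2: L/D = 9.88

9.88


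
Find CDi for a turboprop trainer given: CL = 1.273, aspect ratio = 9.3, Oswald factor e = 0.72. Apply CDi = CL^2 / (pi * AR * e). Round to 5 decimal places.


Step 1: CL^2 = 1.273^2 = 1.620529
Step 2: pi * AR * e = 3.14159 * 9.3 * 0.72 = 21.036104
Step 3: CDi = 1.620529 / 21.036104 = 0.07704

0.07704


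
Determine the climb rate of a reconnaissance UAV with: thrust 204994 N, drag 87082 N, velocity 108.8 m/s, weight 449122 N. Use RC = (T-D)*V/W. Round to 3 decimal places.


Step 1: Excess thrust = T - D = 204994 - 87082 = 117912 N
Step 2: Excess power = 117912 * 108.8 = 12828825.6 W
Step 3: RC = 12828825.6 / 449122 = 28.564 m/s

28.564


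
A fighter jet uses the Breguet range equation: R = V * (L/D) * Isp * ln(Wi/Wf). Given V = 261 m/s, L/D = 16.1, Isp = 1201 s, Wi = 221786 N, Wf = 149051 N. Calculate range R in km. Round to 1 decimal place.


Step 1: Coefficient = V * (L/D) * Isp = 261 * 16.1 * 1201 = 5046722.1 m
Step 2: Wi/Wf = 221786 / 149051 = 1.487987
Step 3: ln(1.487987) = 0.397424
Step 4: R = 5046722.1 * 0.397424 = 2005690.6 m = 2005.7 km

2005.7


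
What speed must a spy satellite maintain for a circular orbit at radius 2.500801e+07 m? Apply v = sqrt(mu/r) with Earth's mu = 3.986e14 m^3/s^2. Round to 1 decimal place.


Step 1: mu / r = 3.986e14 / 2.500801e+07 = 15938893.1786
Step 2: v = sqrt(15938893.1786) = 3992.4 m/s

3992.4


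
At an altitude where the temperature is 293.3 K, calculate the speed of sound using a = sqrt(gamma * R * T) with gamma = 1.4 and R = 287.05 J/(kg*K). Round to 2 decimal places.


Step 1: gamma * R * T = 1.4 * 287.05 * 293.3 = 117868.471
Step 2: a = sqrt(117868.471) = 343.32 m/s

343.32


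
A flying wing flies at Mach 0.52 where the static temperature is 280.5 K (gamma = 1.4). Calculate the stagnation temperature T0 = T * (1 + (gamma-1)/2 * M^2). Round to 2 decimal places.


Step 1: (gamma-1)/2 = 0.2
Step 2: M^2 = 0.2704
Step 3: 1 + 0.2 * 0.2704 = 1.05408
Step 4: T0 = 280.5 * 1.05408 = 295.67 K

295.67


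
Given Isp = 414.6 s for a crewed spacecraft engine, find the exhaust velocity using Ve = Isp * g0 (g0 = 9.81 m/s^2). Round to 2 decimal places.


Step 1: Ve = Isp * g0 = 414.6 * 9.81
Step 2: Ve = 4067.23 m/s

4067.23


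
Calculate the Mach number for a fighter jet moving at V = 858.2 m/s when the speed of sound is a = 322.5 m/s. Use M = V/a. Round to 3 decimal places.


Step 1: M = V / a = 858.2 / 322.5
Step 2: M = 2.661

2.661


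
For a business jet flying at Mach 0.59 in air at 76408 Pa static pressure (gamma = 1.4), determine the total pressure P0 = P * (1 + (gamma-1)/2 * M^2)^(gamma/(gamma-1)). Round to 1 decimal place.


Step 1: (gamma-1)/2 * M^2 = 0.2 * 0.3481 = 0.06962
Step 2: 1 + 0.06962 = 1.06962
Step 3: Exponent gamma/(gamma-1) = 3.5
Step 4: P0 = 76408 * 1.06962^3.5 = 96703.5 Pa

96703.5


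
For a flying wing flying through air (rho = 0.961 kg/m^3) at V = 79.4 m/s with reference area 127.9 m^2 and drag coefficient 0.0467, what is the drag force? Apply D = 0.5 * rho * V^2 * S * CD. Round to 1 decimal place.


Step 1: Dynamic pressure q = 0.5 * 0.961 * 79.4^2 = 3029.245 Pa
Step 2: Drag D = q * S * CD = 3029.245 * 127.9 * 0.0467
Step 3: D = 18093.5 N

18093.5


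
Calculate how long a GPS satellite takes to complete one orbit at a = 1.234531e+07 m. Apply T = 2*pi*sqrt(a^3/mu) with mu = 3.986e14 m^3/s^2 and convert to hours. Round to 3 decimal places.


Step 1: a^3 / mu = 1.881508e+21 / 3.986e14 = 4.720290e+06
Step 2: sqrt(4.720290e+06) = 2172.6229 s
Step 3: T = 2*pi * 2172.6229 = 13650.99 s
Step 4: T in hours = 13650.99 / 3600 = 3.792 hours

3.792


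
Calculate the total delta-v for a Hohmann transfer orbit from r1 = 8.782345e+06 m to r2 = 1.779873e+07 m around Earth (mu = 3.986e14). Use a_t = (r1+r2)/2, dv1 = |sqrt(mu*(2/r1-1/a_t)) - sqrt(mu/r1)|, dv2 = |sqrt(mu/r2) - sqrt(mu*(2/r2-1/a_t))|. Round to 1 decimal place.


Step 1: Transfer semi-major axis a_t = (8.782345e+06 + 1.779873e+07) / 2 = 1.329054e+07 m
Step 2: v1 (circular at r1) = sqrt(mu/r1) = 6736.95 m/s
Step 3: v_t1 = sqrt(mu*(2/r1 - 1/a_t)) = 7796.27 m/s
Step 4: dv1 = |7796.27 - 6736.95| = 1059.31 m/s
Step 5: v2 (circular at r2) = 4732.32 m/s, v_t2 = 3846.88 m/s
Step 6: dv2 = |4732.32 - 3846.88| = 885.45 m/s
Step 7: Total delta-v = 1059.31 + 885.45 = 1944.8 m/s

1944.8


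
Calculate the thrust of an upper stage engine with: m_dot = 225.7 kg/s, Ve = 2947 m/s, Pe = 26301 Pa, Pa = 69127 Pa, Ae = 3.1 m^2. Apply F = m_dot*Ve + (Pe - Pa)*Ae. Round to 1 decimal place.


Step 1: Momentum thrust = m_dot * Ve = 225.7 * 2947 = 665137.9 N
Step 2: Pressure thrust = (Pe - Pa) * Ae = (26301 - 69127) * 3.1 = -132760.6 N
Step 3: Total thrust F = 665137.9 + -132760.6 = 532377.3 N

532377.3


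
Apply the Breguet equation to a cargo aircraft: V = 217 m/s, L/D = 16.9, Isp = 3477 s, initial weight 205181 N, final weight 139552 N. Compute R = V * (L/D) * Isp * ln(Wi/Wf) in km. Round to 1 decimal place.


Step 1: Coefficient = V * (L/D) * Isp = 217 * 16.9 * 3477 = 12751202.1 m
Step 2: Wi/Wf = 205181 / 139552 = 1.470283
Step 3: ln(1.470283) = 0.385455
Step 4: R = 12751202.1 * 0.385455 = 4915017.5 m = 4915.0 km

4915.0


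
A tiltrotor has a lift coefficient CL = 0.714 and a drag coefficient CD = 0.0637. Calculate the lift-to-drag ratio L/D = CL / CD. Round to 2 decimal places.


Step 1: L/D = CL / CD = 0.714 / 0.0637
Step 2: L/D = 11.21

11.21


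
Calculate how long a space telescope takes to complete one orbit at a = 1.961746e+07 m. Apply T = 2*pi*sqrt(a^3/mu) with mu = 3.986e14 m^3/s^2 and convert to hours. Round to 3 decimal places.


Step 1: a^3 / mu = 7.549676e+21 / 3.986e14 = 1.894048e+07
Step 2: sqrt(1.894048e+07) = 4352.0664 s
Step 3: T = 2*pi * 4352.0664 = 27344.84 s
Step 4: T in hours = 27344.84 / 3600 = 7.596 hours

7.596


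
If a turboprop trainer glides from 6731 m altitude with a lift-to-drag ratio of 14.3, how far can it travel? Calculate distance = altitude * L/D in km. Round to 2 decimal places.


Step 1: Glide distance = altitude * L/D = 6731 * 14.3 = 96253.3 m
Step 2: Convert to km: 96253.3 / 1000 = 96.25 km

96.25


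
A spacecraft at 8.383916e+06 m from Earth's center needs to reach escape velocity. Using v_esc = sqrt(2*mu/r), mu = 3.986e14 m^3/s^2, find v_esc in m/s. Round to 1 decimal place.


Step 1: 2*mu/r = 2 * 3.986e14 / 8.383916e+06 = 95086830.5455
Step 2: v_esc = sqrt(95086830.5455) = 9751.2 m/s

9751.2


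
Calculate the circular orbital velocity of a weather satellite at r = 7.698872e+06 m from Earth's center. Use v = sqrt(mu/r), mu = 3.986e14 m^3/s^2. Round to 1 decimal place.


Step 1: mu / r = 3.986e14 / 7.698872e+06 = 51773818.2944
Step 2: v = sqrt(51773818.2944) = 7195.4 m/s

7195.4


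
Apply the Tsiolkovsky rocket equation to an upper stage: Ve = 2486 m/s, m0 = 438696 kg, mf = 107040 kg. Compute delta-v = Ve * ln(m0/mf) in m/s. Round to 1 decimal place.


Step 1: Mass ratio m0/mf = 438696 / 107040 = 4.09843
Step 2: ln(4.09843) = 1.410604
Step 3: delta-v = 2486 * 1.410604 = 3506.8 m/s

3506.8


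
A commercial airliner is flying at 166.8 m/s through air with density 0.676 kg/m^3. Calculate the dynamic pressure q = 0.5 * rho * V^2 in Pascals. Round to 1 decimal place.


Step 1: V^2 = 166.8^2 = 27822.24
Step 2: q = 0.5 * 0.676 * 27822.24
Step 3: q = 9403.9 Pa

9403.9


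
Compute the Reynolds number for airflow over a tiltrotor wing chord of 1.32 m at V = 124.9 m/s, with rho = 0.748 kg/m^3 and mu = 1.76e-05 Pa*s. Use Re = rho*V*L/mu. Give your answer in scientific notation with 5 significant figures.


Step 1: Numerator = rho * V * L = 0.748 * 124.9 * 1.32 = 123.321264
Step 2: Re = 123.321264 / 1.76e-05
Step 3: Re = 7.0069e+06

7.0069e+06


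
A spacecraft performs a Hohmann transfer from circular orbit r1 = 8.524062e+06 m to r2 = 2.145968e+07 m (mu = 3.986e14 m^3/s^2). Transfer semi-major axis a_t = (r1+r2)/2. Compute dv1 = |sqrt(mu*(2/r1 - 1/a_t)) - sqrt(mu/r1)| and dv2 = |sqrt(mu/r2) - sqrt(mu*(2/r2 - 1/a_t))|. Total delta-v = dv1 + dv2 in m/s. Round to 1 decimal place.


Step 1: Transfer semi-major axis a_t = (8.524062e+06 + 2.145968e+07) / 2 = 1.499187e+07 m
Step 2: v1 (circular at r1) = sqrt(mu/r1) = 6838.26 m/s
Step 3: v_t1 = sqrt(mu*(2/r1 - 1/a_t)) = 8181.43 m/s
Step 4: dv1 = |8181.43 - 6838.26| = 1343.17 m/s
Step 5: v2 (circular at r2) = 4309.8 m/s, v_t2 = 3249.77 m/s
Step 6: dv2 = |4309.8 - 3249.77| = 1060.03 m/s
Step 7: Total delta-v = 1343.17 + 1060.03 = 2403.2 m/s

2403.2


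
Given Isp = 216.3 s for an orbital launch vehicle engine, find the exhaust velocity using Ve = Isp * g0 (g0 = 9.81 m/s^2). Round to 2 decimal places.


Step 1: Ve = Isp * g0 = 216.3 * 9.81
Step 2: Ve = 2121.90 m/s

2121.90


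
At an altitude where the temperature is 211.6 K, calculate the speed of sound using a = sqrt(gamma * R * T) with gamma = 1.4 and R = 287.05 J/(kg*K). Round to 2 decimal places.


Step 1: gamma * R * T = 1.4 * 287.05 * 211.6 = 85035.692
Step 2: a = sqrt(85035.692) = 291.61 m/s

291.61


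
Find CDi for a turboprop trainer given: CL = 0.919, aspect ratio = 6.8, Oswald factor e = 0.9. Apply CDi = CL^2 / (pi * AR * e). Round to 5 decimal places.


Step 1: CL^2 = 0.919^2 = 0.844561
Step 2: pi * AR * e = 3.14159 * 6.8 * 0.9 = 19.226547
Step 3: CDi = 0.844561 / 19.226547 = 0.04393

0.04393


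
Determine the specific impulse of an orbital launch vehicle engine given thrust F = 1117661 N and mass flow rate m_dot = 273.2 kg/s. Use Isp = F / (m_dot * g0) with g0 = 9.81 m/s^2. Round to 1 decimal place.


Step 1: m_dot * g0 = 273.2 * 9.81 = 2680.09
Step 2: Isp = 1117661 / 2680.09 = 417.0 s

417.0


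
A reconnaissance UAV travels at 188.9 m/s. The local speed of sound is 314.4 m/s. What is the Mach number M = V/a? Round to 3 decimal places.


Step 1: M = V / a = 188.9 / 314.4
Step 2: M = 0.601

0.601


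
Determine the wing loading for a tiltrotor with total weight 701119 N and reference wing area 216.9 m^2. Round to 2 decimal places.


Step 1: Wing loading = W / S = 701119 / 216.9
Step 2: Wing loading = 3232.45 N/m^2

3232.45


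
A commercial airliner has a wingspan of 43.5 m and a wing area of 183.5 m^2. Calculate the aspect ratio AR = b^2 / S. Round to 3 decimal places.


Step 1: b^2 = 43.5^2 = 1892.25
Step 2: AR = 1892.25 / 183.5 = 10.312

10.312


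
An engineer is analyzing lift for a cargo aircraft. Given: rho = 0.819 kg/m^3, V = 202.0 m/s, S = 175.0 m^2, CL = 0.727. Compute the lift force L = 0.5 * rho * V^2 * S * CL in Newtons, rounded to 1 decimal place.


Step 1: Calculate dynamic pressure q = 0.5 * 0.819 * 202.0^2 = 0.5 * 0.819 * 40804.0 = 16709.238 Pa
Step 2: Multiply by wing area and lift coefficient: L = 16709.238 * 175.0 * 0.727
Step 3: L = 2924116.65 * 0.727 = 2125832.8 N

2125832.8


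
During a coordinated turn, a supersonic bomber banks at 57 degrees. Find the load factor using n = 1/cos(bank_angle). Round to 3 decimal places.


Step 1: Convert 57 degrees to radians = 0.994838
Step 2: cos(57 deg) = 0.544639
Step 3: n = 1 / 0.544639 = 1.836

1.836


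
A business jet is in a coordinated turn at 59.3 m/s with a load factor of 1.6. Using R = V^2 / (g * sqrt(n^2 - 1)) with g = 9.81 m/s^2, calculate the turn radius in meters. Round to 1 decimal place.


Step 1: V^2 = 59.3^2 = 3516.49
Step 2: n^2 - 1 = 1.6^2 - 1 = 1.56
Step 3: sqrt(1.56) = 1.249
Step 4: R = 3516.49 / (9.81 * 1.249) = 287.0 m

287.0


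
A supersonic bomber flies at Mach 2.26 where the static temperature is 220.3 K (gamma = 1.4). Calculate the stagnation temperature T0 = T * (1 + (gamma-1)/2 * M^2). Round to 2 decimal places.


Step 1: (gamma-1)/2 = 0.2
Step 2: M^2 = 5.1076
Step 3: 1 + 0.2 * 5.1076 = 2.02152
Step 4: T0 = 220.3 * 2.02152 = 445.34 K

445.34


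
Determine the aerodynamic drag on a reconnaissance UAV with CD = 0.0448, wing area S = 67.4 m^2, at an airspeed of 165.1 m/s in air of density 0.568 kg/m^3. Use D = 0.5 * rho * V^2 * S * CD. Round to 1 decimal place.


Step 1: Dynamic pressure q = 0.5 * 0.568 * 165.1^2 = 7741.2748 Pa
Step 2: Drag D = q * S * CD = 7741.2748 * 67.4 * 0.0448
Step 3: D = 23374.9 N

23374.9


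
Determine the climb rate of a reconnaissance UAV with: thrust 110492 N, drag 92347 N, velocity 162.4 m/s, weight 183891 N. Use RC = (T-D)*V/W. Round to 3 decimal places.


Step 1: Excess thrust = T - D = 110492 - 92347 = 18145 N
Step 2: Excess power = 18145 * 162.4 = 2946748.0 W
Step 3: RC = 2946748.0 / 183891 = 16.024 m/s

16.024


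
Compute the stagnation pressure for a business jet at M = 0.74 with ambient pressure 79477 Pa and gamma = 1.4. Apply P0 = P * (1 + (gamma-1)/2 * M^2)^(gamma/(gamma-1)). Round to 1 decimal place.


Step 1: (gamma-1)/2 * M^2 = 0.2 * 0.5476 = 0.10952
Step 2: 1 + 0.10952 = 1.10952
Step 3: Exponent gamma/(gamma-1) = 3.5
Step 4: P0 = 79477 * 1.10952^3.5 = 114344.3 Pa

114344.3


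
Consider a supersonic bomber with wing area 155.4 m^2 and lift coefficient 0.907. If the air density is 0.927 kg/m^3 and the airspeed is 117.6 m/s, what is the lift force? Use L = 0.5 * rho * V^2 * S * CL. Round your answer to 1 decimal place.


Step 1: Calculate dynamic pressure q = 0.5 * 0.927 * 117.6^2 = 0.5 * 0.927 * 13829.76 = 6410.0938 Pa
Step 2: Multiply by wing area and lift coefficient: L = 6410.0938 * 155.4 * 0.907
Step 3: L = 996128.5703 * 0.907 = 903488.6 N

903488.6


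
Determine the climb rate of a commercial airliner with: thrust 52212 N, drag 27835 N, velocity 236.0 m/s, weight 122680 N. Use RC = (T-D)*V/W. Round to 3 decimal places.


Step 1: Excess thrust = T - D = 52212 - 27835 = 24377 N
Step 2: Excess power = 24377 * 236.0 = 5752972.0 W
Step 3: RC = 5752972.0 / 122680 = 46.894 m/s

46.894


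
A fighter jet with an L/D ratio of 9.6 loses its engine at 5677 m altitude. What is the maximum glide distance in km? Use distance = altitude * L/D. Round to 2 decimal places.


Step 1: Glide distance = altitude * L/D = 5677 * 9.6 = 54499.2 m
Step 2: Convert to km: 54499.2 / 1000 = 54.50 km

54.50


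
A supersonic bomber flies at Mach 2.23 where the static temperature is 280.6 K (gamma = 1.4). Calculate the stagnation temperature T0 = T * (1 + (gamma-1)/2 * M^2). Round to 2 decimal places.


Step 1: (gamma-1)/2 = 0.2
Step 2: M^2 = 4.9729
Step 3: 1 + 0.2 * 4.9729 = 1.99458
Step 4: T0 = 280.6 * 1.99458 = 559.68 K

559.68


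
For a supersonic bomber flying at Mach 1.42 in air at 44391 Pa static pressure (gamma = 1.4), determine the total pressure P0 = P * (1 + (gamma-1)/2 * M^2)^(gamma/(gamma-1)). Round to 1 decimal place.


Step 1: (gamma-1)/2 * M^2 = 0.2 * 2.0164 = 0.40328
Step 2: 1 + 0.40328 = 1.40328
Step 3: Exponent gamma/(gamma-1) = 3.5
Step 4: P0 = 44391 * 1.40328^3.5 = 145311.5 Pa

145311.5


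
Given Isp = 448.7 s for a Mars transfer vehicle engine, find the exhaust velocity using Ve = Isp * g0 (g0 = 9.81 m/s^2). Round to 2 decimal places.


Step 1: Ve = Isp * g0 = 448.7 * 9.81
Step 2: Ve = 4401.75 m/s

4401.75


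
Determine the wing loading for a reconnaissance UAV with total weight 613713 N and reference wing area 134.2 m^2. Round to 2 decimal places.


Step 1: Wing loading = W / S = 613713 / 134.2
Step 2: Wing loading = 4573.12 N/m^2

4573.12


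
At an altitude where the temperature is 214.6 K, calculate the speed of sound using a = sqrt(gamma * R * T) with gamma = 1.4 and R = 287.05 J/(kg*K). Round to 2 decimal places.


Step 1: gamma * R * T = 1.4 * 287.05 * 214.6 = 86241.302
Step 2: a = sqrt(86241.302) = 293.67 m/s

293.67


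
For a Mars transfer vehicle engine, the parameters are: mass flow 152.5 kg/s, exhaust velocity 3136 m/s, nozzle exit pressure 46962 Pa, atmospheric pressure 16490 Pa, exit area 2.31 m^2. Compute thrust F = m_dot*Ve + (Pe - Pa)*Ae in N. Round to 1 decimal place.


Step 1: Momentum thrust = m_dot * Ve = 152.5 * 3136 = 478240.0 N
Step 2: Pressure thrust = (Pe - Pa) * Ae = (46962 - 16490) * 2.31 = 70390.32 N
Step 3: Total thrust F = 478240.0 + 70390.32 = 548630.3 N

548630.3


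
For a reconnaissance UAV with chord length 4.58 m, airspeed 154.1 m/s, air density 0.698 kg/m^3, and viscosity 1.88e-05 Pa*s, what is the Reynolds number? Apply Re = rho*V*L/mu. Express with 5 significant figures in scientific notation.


Step 1: Numerator = rho * V * L = 0.698 * 154.1 * 4.58 = 492.633044
Step 2: Re = 492.633044 / 1.88e-05
Step 3: Re = 2.6204e+07

2.6204e+07


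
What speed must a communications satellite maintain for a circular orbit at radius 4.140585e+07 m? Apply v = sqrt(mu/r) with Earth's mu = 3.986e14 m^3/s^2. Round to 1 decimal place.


Step 1: mu / r = 3.986e14 / 4.140585e+07 = 9626659.0349
Step 2: v = sqrt(9626659.0349) = 3102.7 m/s

3102.7


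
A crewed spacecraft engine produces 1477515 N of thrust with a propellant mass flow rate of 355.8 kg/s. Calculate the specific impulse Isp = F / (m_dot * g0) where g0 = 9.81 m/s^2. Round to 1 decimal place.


Step 1: m_dot * g0 = 355.8 * 9.81 = 3490.4
Step 2: Isp = 1477515 / 3490.4 = 423.3 s

423.3


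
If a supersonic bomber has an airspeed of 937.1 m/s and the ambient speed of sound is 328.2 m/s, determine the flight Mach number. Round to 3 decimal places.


Step 1: M = V / a = 937.1 / 328.2
Step 2: M = 2.855

2.855


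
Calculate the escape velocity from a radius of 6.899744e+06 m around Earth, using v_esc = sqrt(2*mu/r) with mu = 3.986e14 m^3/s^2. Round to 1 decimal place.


Step 1: 2*mu/r = 2 * 3.986e14 / 6.899744e+06 = 115540518.6047
Step 2: v_esc = sqrt(115540518.6047) = 10749.0 m/s

10749.0


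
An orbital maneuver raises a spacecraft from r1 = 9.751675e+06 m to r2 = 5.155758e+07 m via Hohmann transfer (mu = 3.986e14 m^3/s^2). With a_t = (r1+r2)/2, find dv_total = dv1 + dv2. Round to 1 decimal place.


Step 1: Transfer semi-major axis a_t = (9.751675e+06 + 5.155758e+07) / 2 = 3.065463e+07 m
Step 2: v1 (circular at r1) = sqrt(mu/r1) = 6393.36 m/s
Step 3: v_t1 = sqrt(mu*(2/r1 - 1/a_t)) = 8291.39 m/s
Step 4: dv1 = |8291.39 - 6393.36| = 1898.03 m/s
Step 5: v2 (circular at r2) = 2780.5 m/s, v_t2 = 1568.25 m/s
Step 6: dv2 = |2780.5 - 1568.25| = 1212.25 m/s
Step 7: Total delta-v = 1898.03 + 1212.25 = 3110.3 m/s

3110.3


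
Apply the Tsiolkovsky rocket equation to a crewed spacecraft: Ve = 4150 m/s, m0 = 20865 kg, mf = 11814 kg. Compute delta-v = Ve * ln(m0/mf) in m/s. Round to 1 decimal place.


Step 1: Mass ratio m0/mf = 20865 / 11814 = 1.766125
Step 2: ln(1.766125) = 0.568788
Step 3: delta-v = 4150 * 0.568788 = 2360.5 m/s

2360.5


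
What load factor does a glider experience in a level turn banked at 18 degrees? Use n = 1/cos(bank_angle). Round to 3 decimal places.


Step 1: Convert 18 degrees to radians = 0.314159
Step 2: cos(18 deg) = 0.951057
Step 3: n = 1 / 0.951057 = 1.051

1.051


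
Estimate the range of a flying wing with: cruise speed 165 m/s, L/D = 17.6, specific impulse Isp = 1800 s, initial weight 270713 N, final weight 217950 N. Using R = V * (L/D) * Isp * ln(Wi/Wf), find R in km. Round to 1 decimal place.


Step 1: Coefficient = V * (L/D) * Isp = 165 * 17.6 * 1800 = 5227200.0 m
Step 2: Wi/Wf = 270713 / 217950 = 1.242088
Step 3: ln(1.242088) = 0.216794
Step 4: R = 5227200.0 * 0.216794 = 1133223.2 m = 1133.2 km

1133.2


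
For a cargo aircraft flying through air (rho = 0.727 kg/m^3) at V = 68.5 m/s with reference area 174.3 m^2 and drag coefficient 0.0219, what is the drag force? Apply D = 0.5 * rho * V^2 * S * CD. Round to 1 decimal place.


Step 1: Dynamic pressure q = 0.5 * 0.727 * 68.5^2 = 1705.6329 Pa
Step 2: Drag D = q * S * CD = 1705.6329 * 174.3 * 0.0219
Step 3: D = 6510.7 N

6510.7


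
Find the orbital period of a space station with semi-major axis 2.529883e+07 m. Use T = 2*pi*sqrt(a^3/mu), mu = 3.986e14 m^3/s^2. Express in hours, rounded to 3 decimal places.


Step 1: a^3 / mu = 1.619203e+22 / 3.986e14 = 4.062225e+07
Step 2: sqrt(4.062225e+07) = 6373.559 s
Step 3: T = 2*pi * 6373.559 = 40046.25 s
Step 4: T in hours = 40046.25 / 3600 = 11.124 hours

11.124


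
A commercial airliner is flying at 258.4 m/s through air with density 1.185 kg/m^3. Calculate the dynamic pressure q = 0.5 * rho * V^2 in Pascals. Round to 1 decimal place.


Step 1: V^2 = 258.4^2 = 66770.56
Step 2: q = 0.5 * 1.185 * 66770.56
Step 3: q = 39561.6 Pa

39561.6


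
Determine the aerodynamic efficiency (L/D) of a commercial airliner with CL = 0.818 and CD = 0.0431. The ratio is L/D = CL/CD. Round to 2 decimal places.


Step 1: L/D = CL / CD = 0.818 / 0.0431
Step 2: L/D = 18.98

18.98


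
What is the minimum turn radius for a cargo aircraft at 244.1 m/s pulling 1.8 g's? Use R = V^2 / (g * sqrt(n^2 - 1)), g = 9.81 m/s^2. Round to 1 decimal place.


Step 1: V^2 = 244.1^2 = 59584.81
Step 2: n^2 - 1 = 1.8^2 - 1 = 2.24
Step 3: sqrt(2.24) = 1.496663
Step 4: R = 59584.81 / (9.81 * 1.496663) = 4058.3 m

4058.3


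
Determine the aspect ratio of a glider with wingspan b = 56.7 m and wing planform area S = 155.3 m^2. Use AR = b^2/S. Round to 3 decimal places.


Step 1: b^2 = 56.7^2 = 3214.89
Step 2: AR = 3214.89 / 155.3 = 20.701

20.701


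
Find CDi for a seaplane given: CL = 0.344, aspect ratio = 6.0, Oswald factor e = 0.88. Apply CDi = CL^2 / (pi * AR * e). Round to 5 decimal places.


Step 1: CL^2 = 0.344^2 = 0.118336
Step 2: pi * AR * e = 3.14159 * 6.0 * 0.88 = 16.587609
Step 3: CDi = 0.118336 / 16.587609 = 0.00713

0.00713


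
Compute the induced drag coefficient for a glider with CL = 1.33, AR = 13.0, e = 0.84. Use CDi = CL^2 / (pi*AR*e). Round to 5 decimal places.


Step 1: CL^2 = 1.33^2 = 1.7689
Step 2: pi * AR * e = 3.14159 * 13.0 * 0.84 = 34.306192
Step 3: CDi = 1.7689 / 34.306192 = 0.05156

0.05156


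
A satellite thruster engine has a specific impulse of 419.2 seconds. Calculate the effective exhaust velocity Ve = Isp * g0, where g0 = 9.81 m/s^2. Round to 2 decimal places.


Step 1: Ve = Isp * g0 = 419.2 * 9.81
Step 2: Ve = 4112.35 m/s

4112.35


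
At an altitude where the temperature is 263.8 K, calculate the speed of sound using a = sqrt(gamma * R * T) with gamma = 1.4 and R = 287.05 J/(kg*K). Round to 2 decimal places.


Step 1: gamma * R * T = 1.4 * 287.05 * 263.8 = 106013.306
Step 2: a = sqrt(106013.306) = 325.60 m/s

325.60


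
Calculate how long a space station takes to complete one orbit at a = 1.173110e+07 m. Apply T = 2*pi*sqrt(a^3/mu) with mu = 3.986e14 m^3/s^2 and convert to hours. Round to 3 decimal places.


Step 1: a^3 / mu = 1.614419e+21 / 3.986e14 = 4.050223e+06
Step 2: sqrt(4.050223e+06) = 2012.5165 s
Step 3: T = 2*pi * 2012.5165 = 12645.01 s
Step 4: T in hours = 12645.01 / 3600 = 3.513 hours

3.513


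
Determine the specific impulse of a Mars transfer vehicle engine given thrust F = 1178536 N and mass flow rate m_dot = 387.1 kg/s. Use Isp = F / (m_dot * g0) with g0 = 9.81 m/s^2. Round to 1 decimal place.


Step 1: m_dot * g0 = 387.1 * 9.81 = 3797.45
Step 2: Isp = 1178536 / 3797.45 = 310.3 s

310.3


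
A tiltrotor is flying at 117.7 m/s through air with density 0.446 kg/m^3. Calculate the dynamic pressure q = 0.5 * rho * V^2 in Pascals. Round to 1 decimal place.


Step 1: V^2 = 117.7^2 = 13853.29
Step 2: q = 0.5 * 0.446 * 13853.29
Step 3: q = 3089.3 Pa

3089.3


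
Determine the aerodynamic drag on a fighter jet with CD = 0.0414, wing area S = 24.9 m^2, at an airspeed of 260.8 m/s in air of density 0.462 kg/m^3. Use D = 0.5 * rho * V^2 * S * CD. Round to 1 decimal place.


Step 1: Dynamic pressure q = 0.5 * 0.462 * 260.8^2 = 15711.8438 Pa
Step 2: Drag D = q * S * CD = 15711.8438 * 24.9 * 0.0414
Step 3: D = 16196.7 N

16196.7


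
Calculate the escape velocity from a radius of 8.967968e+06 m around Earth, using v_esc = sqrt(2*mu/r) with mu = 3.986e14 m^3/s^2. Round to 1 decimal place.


Step 1: 2*mu/r = 2 * 3.986e14 / 8.967968e+06 = 88894161.9774
Step 2: v_esc = sqrt(88894161.9774) = 9428.4 m/s

9428.4


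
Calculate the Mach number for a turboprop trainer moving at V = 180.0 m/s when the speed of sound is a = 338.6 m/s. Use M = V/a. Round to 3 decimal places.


Step 1: M = V / a = 180.0 / 338.6
Step 2: M = 0.532

0.532


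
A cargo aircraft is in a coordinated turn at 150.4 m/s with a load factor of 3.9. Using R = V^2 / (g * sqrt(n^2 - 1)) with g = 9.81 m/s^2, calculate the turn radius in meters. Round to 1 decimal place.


Step 1: V^2 = 150.4^2 = 22620.16
Step 2: n^2 - 1 = 3.9^2 - 1 = 14.21
Step 3: sqrt(14.21) = 3.769615
Step 4: R = 22620.16 / (9.81 * 3.769615) = 611.7 m

611.7


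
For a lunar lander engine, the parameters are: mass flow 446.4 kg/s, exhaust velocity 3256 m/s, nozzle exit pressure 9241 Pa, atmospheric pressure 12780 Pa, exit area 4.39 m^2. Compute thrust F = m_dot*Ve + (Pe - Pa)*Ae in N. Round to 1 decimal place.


Step 1: Momentum thrust = m_dot * Ve = 446.4 * 3256 = 1453478.4 N
Step 2: Pressure thrust = (Pe - Pa) * Ae = (9241 - 12780) * 4.39 = -15536.21 N
Step 3: Total thrust F = 1453478.4 + -15536.21 = 1437942.2 N

1437942.2


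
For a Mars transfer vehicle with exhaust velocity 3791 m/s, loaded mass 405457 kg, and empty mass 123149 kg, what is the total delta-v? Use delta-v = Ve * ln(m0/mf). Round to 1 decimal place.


Step 1: Mass ratio m0/mf = 405457 / 123149 = 3.29241
Step 2: ln(3.29241) = 1.19162
Step 3: delta-v = 3791 * 1.19162 = 4517.4 m/s

4517.4


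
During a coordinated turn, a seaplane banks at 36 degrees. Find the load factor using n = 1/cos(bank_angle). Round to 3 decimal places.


Step 1: Convert 36 degrees to radians = 0.628319
Step 2: cos(36 deg) = 0.809017
Step 3: n = 1 / 0.809017 = 1.236

1.236


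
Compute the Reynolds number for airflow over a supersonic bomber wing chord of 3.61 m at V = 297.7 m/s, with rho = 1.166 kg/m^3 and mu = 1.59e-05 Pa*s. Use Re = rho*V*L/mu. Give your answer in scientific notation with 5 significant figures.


Step 1: Numerator = rho * V * L = 1.166 * 297.7 * 3.61 = 1253.096702
Step 2: Re = 1253.096702 / 1.59e-05
Step 3: Re = 7.8811e+07

7.8811e+07


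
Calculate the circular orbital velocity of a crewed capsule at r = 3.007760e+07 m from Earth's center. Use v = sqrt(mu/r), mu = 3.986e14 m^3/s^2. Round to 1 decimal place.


Step 1: mu / r = 3.986e14 / 3.007760e+07 = 13252387.1585
Step 2: v = sqrt(13252387.1585) = 3640.4 m/s

3640.4


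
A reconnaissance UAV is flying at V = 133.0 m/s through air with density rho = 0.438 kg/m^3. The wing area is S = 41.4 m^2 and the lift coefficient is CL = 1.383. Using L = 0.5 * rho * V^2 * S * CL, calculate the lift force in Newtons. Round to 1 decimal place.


Step 1: Calculate dynamic pressure q = 0.5 * 0.438 * 133.0^2 = 0.5 * 0.438 * 17689.0 = 3873.891 Pa
Step 2: Multiply by wing area and lift coefficient: L = 3873.891 * 41.4 * 1.383
Step 3: L = 160379.0874 * 1.383 = 221804.3 N

221804.3


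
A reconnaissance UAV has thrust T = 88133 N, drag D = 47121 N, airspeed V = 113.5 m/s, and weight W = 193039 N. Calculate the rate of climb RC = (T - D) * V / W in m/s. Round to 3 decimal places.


Step 1: Excess thrust = T - D = 88133 - 47121 = 41012 N
Step 2: Excess power = 41012 * 113.5 = 4654862.0 W
Step 3: RC = 4654862.0 / 193039 = 24.114 m/s

24.114


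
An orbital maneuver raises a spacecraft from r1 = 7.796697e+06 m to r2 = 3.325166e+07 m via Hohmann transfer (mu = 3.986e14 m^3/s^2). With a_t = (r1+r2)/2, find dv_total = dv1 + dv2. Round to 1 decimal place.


Step 1: Transfer semi-major axis a_t = (7.796697e+06 + 3.325166e+07) / 2 = 2.052418e+07 m
Step 2: v1 (circular at r1) = sqrt(mu/r1) = 7150.12 m/s
Step 3: v_t1 = sqrt(mu*(2/r1 - 1/a_t)) = 9100.96 m/s
Step 4: dv1 = |9100.96 - 7150.12| = 1950.84 m/s
Step 5: v2 (circular at r2) = 3462.28 m/s, v_t2 = 2133.95 m/s
Step 6: dv2 = |3462.28 - 2133.95| = 1328.33 m/s
Step 7: Total delta-v = 1950.84 + 1328.33 = 3279.2 m/s

3279.2
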